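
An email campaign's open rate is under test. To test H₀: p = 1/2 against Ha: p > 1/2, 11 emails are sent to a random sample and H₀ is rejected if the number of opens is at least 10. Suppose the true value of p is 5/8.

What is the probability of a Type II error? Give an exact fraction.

β = P(fail to reject H₀ | Ha true) = P(K ≤ 9 | p = 5/8), K ~ Binomial(11, 5/8).
Adding the binomial probabilities P(K=0)+…+P(K=9) at p = 5/8 gives 4109420421/4294967296.

4109420421/4294967296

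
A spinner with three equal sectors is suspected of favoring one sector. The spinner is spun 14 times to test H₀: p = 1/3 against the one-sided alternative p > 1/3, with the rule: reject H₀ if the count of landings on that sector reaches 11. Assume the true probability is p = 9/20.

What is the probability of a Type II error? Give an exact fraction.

809836111480091663/819200000000000000

Under the alternative p = 9/20, Y ~ Binomial(14, 9/20); β is the probability the test does not reject, P(Y < 11).
Equivalently, β = 1 − P(Y ≥ 11) = 809836111480091663/819200000000000000.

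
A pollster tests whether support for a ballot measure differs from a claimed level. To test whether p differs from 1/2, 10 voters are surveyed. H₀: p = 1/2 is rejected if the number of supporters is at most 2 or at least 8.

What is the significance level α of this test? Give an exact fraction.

The significance level is the null-hypothesis probability of the rejection region {≤2} ∪ {≥8}.
By symmetry, α = 2·P(Y ≤ 2) = 2·(1 + 10 + 45)/1024 = 112/1024 = 7/64.

7/64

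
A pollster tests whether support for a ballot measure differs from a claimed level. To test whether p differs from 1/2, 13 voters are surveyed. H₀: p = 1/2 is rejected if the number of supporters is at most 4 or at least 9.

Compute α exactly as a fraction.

Under H₀, S ~ Binomial(13, 1/2); α is the probability of landing in either tail, P(S ≤ 4) + P(S ≥ 9).
The two tails are symmetric, so α = 2·(1 + 13 + 78 + 286 + 715)/2^13 = 2186/8192 = 1093/4096.

1093/4096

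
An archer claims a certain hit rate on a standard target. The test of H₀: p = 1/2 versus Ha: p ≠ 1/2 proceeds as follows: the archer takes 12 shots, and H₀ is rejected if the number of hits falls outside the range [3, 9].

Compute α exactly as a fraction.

79/2048

α = P(S ≤ 2 or S ≥ 10 | p = 1/2), S ~ Binomial(12, 1/2).
The two tails are symmetric, so α = 2·(1 + 12 + 66)/2^12 = 158/4096 = 79/2048.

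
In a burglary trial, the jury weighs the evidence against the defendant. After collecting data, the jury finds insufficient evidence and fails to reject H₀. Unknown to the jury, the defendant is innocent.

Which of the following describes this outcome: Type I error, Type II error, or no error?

The conventional null hypothesis here is that the defendant is innocent.
The test retained a true H₀ — the decision matches the true state.

No error — this is a correct decision.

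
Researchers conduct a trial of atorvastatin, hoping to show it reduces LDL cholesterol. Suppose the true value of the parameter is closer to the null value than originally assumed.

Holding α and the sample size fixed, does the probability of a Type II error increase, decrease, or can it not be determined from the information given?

It increases.

When the true parameter is near the null value, the test has a harder time distinguishing Ha from H₀.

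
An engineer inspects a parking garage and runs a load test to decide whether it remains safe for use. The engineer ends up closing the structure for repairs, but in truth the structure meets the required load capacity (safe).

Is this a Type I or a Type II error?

The null hypothesis here is that the structure meets the required load capacity (safe).
'Closing the structure for repairs' corresponds to rejecting H₀.
H₀ was rejected but H₀ is true — a Type I error (false positive).

Type I error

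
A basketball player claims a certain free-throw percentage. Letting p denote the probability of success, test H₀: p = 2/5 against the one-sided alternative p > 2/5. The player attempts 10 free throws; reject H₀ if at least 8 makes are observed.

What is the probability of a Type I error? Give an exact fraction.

α = P(reject H₀ | H₀ true) = P(Y ≥ 8 | p = 2/5), with Y ~ Binomial(10, 2/5).
Summing C(10,j)(2/5)^j(3/5)^{10−j} for j = 8,…,10 gives 120064/9765625.

120064/9765625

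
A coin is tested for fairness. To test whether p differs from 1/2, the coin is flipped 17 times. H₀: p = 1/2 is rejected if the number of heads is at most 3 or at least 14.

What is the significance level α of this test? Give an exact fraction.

417/32768

α = P(X ≤ 3 or X ≥ 14 | p = 1/2), X ~ Binomial(17, 1/2).
The two tails are symmetric, so α = 2·(1 + 17 + 136 + 680)/2^17 = 1668/131072 = 417/32768.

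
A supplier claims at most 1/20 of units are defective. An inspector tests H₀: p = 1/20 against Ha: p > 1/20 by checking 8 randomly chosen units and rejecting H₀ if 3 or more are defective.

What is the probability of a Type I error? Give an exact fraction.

The significance level is the probability, assuming p = 1/20, of seeing 3 or more defectives in 8 draws.
α = 1 − P(X ≤ 2) = 1 − 25451821621/25600000000 = 148178379/25600000000.

148178379/25600000000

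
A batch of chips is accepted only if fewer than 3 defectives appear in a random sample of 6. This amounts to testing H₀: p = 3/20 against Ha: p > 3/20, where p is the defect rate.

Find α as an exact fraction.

302967/6400000

α = P(reject H₀ | H₀ true) = P(S ≥ 3 | p = 3/20), S ~ Binomial(6, 3/20).
Via the complement, α = 1 − Σ_{j=0}^{2} C(6,j)(3/20)^j(17/20)^{6-j} = 302967/6400000.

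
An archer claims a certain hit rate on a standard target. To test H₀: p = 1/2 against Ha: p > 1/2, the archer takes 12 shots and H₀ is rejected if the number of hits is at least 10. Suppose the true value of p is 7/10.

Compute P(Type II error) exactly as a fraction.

A Type II error is failing to reject when Ha holds: with p = 7/10, β = P(K ≤ 9).
Summing C(12,j)·(7/10)^j·(3/10)^{12-j} for j = 0..9 gives 149436930429/200000000000.

149436930429/200000000000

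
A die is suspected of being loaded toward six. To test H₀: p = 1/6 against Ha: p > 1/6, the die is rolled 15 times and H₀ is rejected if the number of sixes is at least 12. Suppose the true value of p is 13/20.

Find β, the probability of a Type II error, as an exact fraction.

Under the alternative p = 13/20, Y ~ Binomial(15, 13/20); β is the probability the test does not reject, P(Y < 12).
Summing C(15,j)·(13/20)^j·(7/20)^{15-j} for j = 0..11 gives 6777270377107586237/8192000000000000000.

6777270377107586237/8192000000000000000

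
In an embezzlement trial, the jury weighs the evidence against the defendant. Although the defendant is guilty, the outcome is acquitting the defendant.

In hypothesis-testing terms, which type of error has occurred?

The null hypothesis here is that the defendant is innocent.
'Acquitting the defendant' corresponds to failing to reject H₀.
H₀ was not rejected but H₀ is false — a Type II error (false negative).

Type II error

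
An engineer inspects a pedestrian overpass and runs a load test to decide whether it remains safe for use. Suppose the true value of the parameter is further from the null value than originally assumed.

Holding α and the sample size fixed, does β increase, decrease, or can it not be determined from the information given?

It decreases.

A bigger departure from H₀ is easier for the test to detect, so it fails to reject less often.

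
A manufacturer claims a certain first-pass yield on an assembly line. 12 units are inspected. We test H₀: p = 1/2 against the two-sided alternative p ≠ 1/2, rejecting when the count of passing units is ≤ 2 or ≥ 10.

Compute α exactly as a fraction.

79/2048

Under H₀, K ~ Binomial(12, 1/2); α is the probability of landing in either tail, P(K ≤ 2) + P(K ≥ 10).
The two tails are symmetric, so α = 2·(1 + 12 + 66)/2^12 = 158/4096 = 79/2048.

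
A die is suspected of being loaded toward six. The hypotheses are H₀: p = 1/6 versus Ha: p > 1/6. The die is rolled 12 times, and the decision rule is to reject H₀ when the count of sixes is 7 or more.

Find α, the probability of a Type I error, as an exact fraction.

468931/362797056

The Type I error probability is α = P(Y ≥ 7) computed under H₀, where Y ~ Binomial(12, 1/6).
Adding the binomial terms for j = 7 through 12 with p = 1/6 yields 468931/362797056.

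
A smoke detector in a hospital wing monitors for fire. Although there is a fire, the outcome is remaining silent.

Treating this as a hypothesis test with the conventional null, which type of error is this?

Type II error

The null hypothesis here is that there is no fire.
'Remaining silent' corresponds to failing to reject H₀.
H₀ was not rejected but H₀ is false — a Type II error (false negative).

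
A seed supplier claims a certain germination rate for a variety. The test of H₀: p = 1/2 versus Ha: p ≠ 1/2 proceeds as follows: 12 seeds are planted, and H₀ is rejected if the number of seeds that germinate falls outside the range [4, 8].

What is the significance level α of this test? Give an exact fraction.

The significance level is the null-hypothesis probability of the rejection region {≤3} ∪ {≥9}.
The two tails are symmetric, so α = 2·(1 + 12 + 66 + 220)/2^12 = 598/4096 = 299/2048.

299/2048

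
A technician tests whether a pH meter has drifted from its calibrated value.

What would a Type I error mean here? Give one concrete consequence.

With the conventional null hypothesis that the instrument is correctly calibrated:
A Type I error is rejecting H₀ when H₀ is true.
Here that means pulling the instrument for recalibration when actually the instrument is correctly calibrated.

A Type I error would mean concluding that the instrument has drifted out of calibration when in fact the instrument is correctly calibrated. Consequence: a properly working instrument is taken offline unnecessarily.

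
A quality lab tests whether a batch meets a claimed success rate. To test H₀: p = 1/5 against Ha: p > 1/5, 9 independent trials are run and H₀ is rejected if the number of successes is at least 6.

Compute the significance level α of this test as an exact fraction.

Under H₀, X ~ Binomial(9, 1/5), and α = P(X ≥ 6).
Adding the binomial terms for j = 6 through 9 with p = 1/5 yields 5989/1953125.

5989/1953125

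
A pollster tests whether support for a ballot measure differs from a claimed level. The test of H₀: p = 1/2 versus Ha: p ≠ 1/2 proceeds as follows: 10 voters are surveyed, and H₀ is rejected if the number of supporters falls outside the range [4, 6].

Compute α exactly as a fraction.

The significance level is the null-hypothesis probability of the rejection region {≤3} ∪ {≥7}.
The two tails are symmetric, so α = 2·(1 + 10 + 45 + 120)/2^10 = 352/1024 = 11/32.

11/32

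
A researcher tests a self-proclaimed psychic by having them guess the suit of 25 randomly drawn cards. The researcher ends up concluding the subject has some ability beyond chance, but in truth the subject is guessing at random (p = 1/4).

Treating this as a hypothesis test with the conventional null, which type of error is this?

The null hypothesis here is that the subject is guessing at random (p = 1/4).
'Concluding the subject has some ability beyond chance' corresponds to rejecting H₀.
H₀ was rejected but H₀ is true — a Type I error (false positive).

Type I error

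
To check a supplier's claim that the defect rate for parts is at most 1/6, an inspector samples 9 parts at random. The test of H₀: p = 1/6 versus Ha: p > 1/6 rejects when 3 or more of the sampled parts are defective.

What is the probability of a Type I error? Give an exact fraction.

898223/5038848

α = P(reject H₀ | H₀ true) = P(S ≥ 3 | p = 1/6), S ~ Binomial(9, 1/6).
α = 1 − P(S ≤ 2) = 1 − 4140625/5038848 = 898223/5038848.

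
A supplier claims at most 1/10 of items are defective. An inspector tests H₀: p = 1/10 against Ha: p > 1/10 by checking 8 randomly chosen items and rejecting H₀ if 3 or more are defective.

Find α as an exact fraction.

α = P(reject H₀ | H₀ true) = P(X ≥ 3 | p = 1/10), X ~ Binomial(8, 1/10).
Via the complement, α = 1 − Σ_{j=0}^{2} C(8,j)(1/10)^j(9/10)^{8-j} = 3809179/100000000.

3809179/100000000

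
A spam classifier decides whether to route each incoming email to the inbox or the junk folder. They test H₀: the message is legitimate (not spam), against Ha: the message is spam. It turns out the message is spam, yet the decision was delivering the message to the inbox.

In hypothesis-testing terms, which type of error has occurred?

Type II error

'Delivering the message to the inbox' corresponds to failing to reject H₀.
H₀ was not rejected but H₀ is false — a Type II error (false negative).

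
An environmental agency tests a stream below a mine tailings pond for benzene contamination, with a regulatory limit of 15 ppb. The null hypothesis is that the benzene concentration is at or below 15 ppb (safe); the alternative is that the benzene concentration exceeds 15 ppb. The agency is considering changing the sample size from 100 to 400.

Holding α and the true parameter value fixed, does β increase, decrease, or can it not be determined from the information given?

Increasing n separates the H₀ and Ha sampling distributions, so under Ha fewer outcomes land in the acceptance region.

It decreases.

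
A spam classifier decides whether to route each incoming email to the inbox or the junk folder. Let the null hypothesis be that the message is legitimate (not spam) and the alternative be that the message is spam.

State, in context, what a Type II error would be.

A Type II error would mean concluding that the message is legitimate (not spam) (or at least failing to establish that the message is spam) when in fact the message is spam.

A Type II error is failing to reject H₀ when H₀ is false.
Here that means delivering the message to the inbox when actually the message is spam.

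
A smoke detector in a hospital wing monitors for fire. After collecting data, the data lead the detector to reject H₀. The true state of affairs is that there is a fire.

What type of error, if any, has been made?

The conventional null hypothesis here is that there is no fire.
The test rejected a false H₀ — the decision matches the true state.

No error (correct decision).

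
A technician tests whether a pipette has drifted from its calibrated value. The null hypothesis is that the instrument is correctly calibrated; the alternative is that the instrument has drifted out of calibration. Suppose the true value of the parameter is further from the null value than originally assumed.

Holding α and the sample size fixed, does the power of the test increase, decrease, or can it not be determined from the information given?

The further the true parameter sits from the null value, the more of the Ha sampling distribution falls in the rejection region.
Since power = 1 − β and β decreases, power increases.

It increases.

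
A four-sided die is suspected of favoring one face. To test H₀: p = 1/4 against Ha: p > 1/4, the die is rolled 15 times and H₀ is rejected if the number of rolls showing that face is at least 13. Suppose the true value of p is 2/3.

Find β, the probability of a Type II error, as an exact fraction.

13210219/14348907

β = P(fail to reject H₀ | Ha true) = P(X ≤ 12 | p = 2/3), X ~ Binomial(15, 2/3).
Adding the binomial probabilities P(X=0)+…+P(X=12) at p = 2/3 gives 13210219/14348907.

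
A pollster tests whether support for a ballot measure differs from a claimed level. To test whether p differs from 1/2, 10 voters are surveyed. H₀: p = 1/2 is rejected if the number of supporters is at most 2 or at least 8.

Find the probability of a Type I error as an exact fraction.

7/64

α = P(K ≤ 2 or K ≥ 8 | p = 1/2), K ~ Binomial(10, 1/2).
The two tails are symmetric, so α = 2·(1 + 10 + 45)/2^10 = 112/1024 = 7/64.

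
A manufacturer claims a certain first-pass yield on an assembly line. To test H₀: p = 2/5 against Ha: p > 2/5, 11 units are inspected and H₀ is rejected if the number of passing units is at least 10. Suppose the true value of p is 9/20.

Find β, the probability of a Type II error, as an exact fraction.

Under the alternative p = 9/20, X ~ Binomial(11, 9/20); β is the probability the test does not reject, P(X < 10).
Summing C(11,j)·(9/20)^j·(11/20)^{11-j} for j = 0..9 gives 20434671802787/20480000000000.

20434671802787/20480000000000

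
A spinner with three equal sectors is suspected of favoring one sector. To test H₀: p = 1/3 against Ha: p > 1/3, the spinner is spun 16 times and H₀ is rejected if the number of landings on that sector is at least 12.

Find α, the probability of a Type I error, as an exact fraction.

α = P(reject H₀ | H₀ true) = P(K ≥ 12 | p = 1/3), with K ~ Binomial(16, 1/3).
Summing C(16,j)(1/3)^j(2/3)^{16−j} for j = 12,…,16 gives 11371/14348907.

11371/14348907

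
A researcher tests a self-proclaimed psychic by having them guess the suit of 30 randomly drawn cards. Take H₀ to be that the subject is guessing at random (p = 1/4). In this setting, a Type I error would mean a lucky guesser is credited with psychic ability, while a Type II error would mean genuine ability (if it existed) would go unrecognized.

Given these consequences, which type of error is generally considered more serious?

The Type I consequence (a lucky guesser is credited with psychic ability) is more severe than the Type II consequence (genuine ability (if it existed) would go unrecognized).

Type I error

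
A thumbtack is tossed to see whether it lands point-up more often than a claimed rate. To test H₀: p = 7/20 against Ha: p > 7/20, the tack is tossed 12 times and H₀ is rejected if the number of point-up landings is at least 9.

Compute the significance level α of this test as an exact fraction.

α = P(reject H₀ | H₀ true) = P(X ≥ 9 | p = 7/20), with X ~ Binomial(12, 7/20).
P(X ≥ 9) = Σ_{j=9}^{12} C(12,j)·(7/20)^j·(13/20)^{12-j} = 4595509118767/819200000000000.

4595509118767/819200000000000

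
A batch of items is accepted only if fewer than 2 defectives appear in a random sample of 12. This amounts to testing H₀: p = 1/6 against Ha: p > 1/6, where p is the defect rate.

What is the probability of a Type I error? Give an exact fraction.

1346704211/2176782336

α = P(reject H₀ | H₀ true) = P(Y ≥ 2 | p = 1/6), Y ~ Binomial(12, 1/6).
Via the complement, α = 1 − Σ_{j=0}^{1} C(12,j)(1/6)^j(5/6)^{12-j} = 1346704211/2176782336.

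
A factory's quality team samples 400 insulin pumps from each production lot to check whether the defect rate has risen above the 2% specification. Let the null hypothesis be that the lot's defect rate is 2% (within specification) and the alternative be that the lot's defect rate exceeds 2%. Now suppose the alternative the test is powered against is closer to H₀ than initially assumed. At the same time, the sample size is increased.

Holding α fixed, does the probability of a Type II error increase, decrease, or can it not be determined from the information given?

Cannot be determined from the information given.

The first change alone would make β increase; the second alone would make β decrease. Which effect dominates depends on the magnitudes, which are not given.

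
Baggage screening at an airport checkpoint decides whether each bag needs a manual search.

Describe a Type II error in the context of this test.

With the conventional null hypothesis that the bag contains no prohibited items:
A Type II error is failing to reject H₀ when H₀ is false.
Here that means letting the bag through when actually the bag contains a prohibited item.

A Type II error would mean concluding that the bag contains no prohibited items (or at least failing to establish that the bag contains a prohibited item) when in fact the bag contains a prohibited item.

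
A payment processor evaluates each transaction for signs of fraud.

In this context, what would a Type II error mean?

With the conventional null hypothesis that the transaction is legitimate:
A Type II error is failing to reject H₀ when H₀ is false.
Here that means approving the transaction when actually the transaction is fraudulent.

A Type II error would mean concluding that the transaction is legitimate (or at least failing to establish that the transaction is fraudulent) when in fact the transaction is fraudulent.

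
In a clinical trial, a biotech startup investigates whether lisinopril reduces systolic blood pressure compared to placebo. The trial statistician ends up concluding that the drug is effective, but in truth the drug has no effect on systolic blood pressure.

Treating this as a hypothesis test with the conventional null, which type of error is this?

Type I error

The null hypothesis here is that the drug has no effect on systolic blood pressure.
'Concluding that the drug is effective' corresponds to rejecting H₀.
H₀ was rejected but H₀ is true — a Type I error (false positive).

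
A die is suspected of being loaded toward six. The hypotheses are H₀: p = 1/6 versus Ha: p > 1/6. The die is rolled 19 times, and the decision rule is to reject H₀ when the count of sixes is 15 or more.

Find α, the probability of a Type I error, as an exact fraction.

212333/50779978334208

α = P(reject H₀ | H₀ true) = P(K ≥ 15 | p = 1/6), with K ~ Binomial(19, 1/6).
Summing C(19,j)(1/6)^j(5/6)^{19−j} for j = 15,…,19 gives 212333/50779978334208.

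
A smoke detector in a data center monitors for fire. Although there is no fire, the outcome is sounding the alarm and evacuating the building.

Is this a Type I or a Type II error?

Type I error

The null hypothesis here is that there is no fire.
'Sounding the alarm and evacuating the building' corresponds to rejecting H₀.
H₀ was rejected but H₀ is true — a Type I error (false positive).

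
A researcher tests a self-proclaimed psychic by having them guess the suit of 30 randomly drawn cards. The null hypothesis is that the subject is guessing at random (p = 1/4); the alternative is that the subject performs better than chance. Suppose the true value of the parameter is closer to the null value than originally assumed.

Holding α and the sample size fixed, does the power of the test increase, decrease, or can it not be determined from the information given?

It decreases.

When the true parameter is near the null value, the test has a harder time distinguishing Ha from H₀.
Since power = 1 − β and β increases, power decreases.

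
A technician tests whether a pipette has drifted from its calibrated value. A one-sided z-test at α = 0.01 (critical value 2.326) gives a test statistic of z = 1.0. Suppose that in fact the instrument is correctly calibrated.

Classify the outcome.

No error (correct decision).

The conventional null hypothesis is that the instrument is correctly calibrated.
Since z = 1.0 ≤ z* = 2.326, H₀ is not rejected.
H₀ is true (actually the instrument is correctly calibrated).
The decision matches the true state — no error.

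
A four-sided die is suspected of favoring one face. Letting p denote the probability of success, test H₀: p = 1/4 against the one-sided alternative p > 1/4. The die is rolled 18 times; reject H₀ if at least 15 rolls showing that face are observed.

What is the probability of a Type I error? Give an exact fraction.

2933/8589934592

Under H₀, K ~ Binomial(18, 1/4), and α = P(K ≥ 15).
Adding the binomial terms for j = 15 through 18 with p = 1/4 yields 2933/8589934592.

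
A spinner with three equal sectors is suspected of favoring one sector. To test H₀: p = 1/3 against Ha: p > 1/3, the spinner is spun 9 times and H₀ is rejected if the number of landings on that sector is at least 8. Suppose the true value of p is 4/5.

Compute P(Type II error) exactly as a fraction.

1101157/1953125

Under the alternative p = 4/5, X ~ Binomial(9, 4/5); β is the probability the test does not reject, P(X < 8).
Summing C(9,j)·(4/5)^j·(1/5)^{9-j} for j = 0..7 gives 1101157/1953125.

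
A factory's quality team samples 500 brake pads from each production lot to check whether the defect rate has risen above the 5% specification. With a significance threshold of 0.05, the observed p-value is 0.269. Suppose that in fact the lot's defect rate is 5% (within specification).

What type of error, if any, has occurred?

No error — this is a correct decision.

The conventional null hypothesis is that the lot's defect rate is 5% (within specification).
Since p = 0.269 ≥ α = 0.05, H₀ is not rejected.
H₀ is true (actually the lot's defect rate is 5% (within specification)).
The decision matches the true state — no error.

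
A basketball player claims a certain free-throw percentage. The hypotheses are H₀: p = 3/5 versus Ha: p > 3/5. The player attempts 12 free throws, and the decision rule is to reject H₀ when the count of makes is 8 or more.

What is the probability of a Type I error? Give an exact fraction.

21395421/48828125

α = P(reject H₀ | H₀ true) = P(Y ≥ 8 | p = 3/5), with Y ~ Binomial(12, 3/5).
Adding the binomial terms for j = 8 through 12 with p = 3/5 yields 21395421/48828125.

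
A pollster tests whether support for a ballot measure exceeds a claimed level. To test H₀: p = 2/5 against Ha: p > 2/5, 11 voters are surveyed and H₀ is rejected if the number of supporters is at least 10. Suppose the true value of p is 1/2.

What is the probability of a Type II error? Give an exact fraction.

A Type II error is failing to reject when Ha holds: with p = 1/2, β = P(X ≤ 9).
Adding the binomial probabilities P(X=0)+…+P(X=9) at p = 1/2 gives 509/512.

509/512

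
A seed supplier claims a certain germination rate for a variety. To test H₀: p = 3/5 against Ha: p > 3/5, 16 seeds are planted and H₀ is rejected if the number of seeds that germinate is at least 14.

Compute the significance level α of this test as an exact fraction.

Under H₀, Y ~ Binomial(16, 3/5), and α = P(Y ≥ 14).
P(Y ≥ 14) = Σ_{j=14}^{16} C(16,j)·(3/5)^j·(2/5)^{16-j} = 559607373/30517578125.

559607373/30517578125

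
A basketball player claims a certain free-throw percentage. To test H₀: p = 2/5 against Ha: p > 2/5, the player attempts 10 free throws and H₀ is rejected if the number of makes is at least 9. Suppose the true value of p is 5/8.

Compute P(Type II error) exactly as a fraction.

1005382449/1073741824

Under the alternative p = 5/8, K ~ Binomial(10, 5/8); β is the probability the test does not reject, P(K < 9).
Summing C(10,j)·(5/8)^j·(3/8)^{10-j} for j = 0..8 gives 1005382449/1073741824.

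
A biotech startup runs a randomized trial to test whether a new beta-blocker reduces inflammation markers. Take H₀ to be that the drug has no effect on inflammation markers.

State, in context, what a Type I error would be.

A Type I error would mean concluding that the drug reduces inflammation markers when in fact the drug has no effect on inflammation markers.

A Type I error is rejecting H₀ when H₀ is true.
Here that means concluding that the drug is effective when actually the drug has no effect on inflammation markers.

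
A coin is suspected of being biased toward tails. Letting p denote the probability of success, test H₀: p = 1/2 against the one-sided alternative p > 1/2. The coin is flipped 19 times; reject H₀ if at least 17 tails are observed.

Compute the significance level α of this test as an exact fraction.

The Type I error probability is α = P(S ≥ 17) computed under H₀, where S ~ Binomial(19, 1/2).
That's C(19,17) + C(19,18) + C(19,19) over 2^19, i.e. (171 + 19 + 1)/524288 = 191/524288.

191/524288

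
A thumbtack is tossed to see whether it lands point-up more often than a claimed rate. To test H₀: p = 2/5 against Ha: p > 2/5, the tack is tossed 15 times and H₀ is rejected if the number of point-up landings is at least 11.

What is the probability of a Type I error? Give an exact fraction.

α = P(reject H₀ | H₀ true) = P(S ≥ 11 | p = 2/5), with S ~ Binomial(15, 2/5).
P(S ≥ 11) = Σ_{j=11}^{15} C(15,j)·(2/5)^j·(3/5)^{15-j} = 285267968/30517578125.

285267968/30517578125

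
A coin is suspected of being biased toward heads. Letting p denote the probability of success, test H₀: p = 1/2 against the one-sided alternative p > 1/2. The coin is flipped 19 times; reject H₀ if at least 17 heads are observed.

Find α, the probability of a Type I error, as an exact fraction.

191/524288

Under H₀, K ~ Binomial(19, 1/2), and α = P(K ≥ 17).
Summing the upper tail: (171 + 19 + 1) / 2^19 = 191/524288.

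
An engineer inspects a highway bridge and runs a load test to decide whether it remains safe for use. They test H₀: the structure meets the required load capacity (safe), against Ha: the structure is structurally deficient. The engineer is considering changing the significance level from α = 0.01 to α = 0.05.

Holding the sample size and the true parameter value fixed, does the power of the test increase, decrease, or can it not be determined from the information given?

Relaxing α lowers the evidence threshold; under Ha, outcomes that previously fell short now trigger rejection.
Since power = 1 − β and β decreases, power increases.

It increases.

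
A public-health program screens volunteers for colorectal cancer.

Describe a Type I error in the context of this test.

With the conventional null hypothesis that the patient does not have colorectal cancer:
A Type I error is rejecting H₀ when H₀ is true.
Here that means flagging the patient as positive and ordering follow-up testing when actually the patient does not have colorectal cancer.

A Type I error would mean concluding that the patient has colorectal cancer when in fact the patient does not have colorectal cancer.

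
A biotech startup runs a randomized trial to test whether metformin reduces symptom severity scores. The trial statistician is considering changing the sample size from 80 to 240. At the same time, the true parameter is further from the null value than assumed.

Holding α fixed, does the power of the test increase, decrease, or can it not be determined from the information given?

A larger sample reduces the standard error, pulling the sampling distribution under Ha further from the non-rejection region. A larger true effect moves the Ha sampling distribution further from the H₀ critical value, making rejection more likely when Ha is true. Both changes push β in the same direction.
Since power = 1 − β and β decreases, power increases.

It increases.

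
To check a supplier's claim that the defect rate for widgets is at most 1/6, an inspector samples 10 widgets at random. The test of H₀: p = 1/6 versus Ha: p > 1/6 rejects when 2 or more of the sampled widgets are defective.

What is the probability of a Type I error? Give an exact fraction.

The significance level is the probability, assuming p = 1/6, of seeing 2 or more defectives in 10 draws.
Via the complement, α = 1 − Σ_{j=0}^{1} C(10,j)(1/6)^j(5/6)^{10-j} = 10389767/20155392.

10389767/20155392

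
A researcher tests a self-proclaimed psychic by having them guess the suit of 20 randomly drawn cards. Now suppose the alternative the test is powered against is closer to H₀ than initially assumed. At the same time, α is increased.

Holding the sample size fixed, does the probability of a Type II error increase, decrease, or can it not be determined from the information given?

Cannot be determined from the information given.

The first change alone would make β increase; the second alone would make β decrease. Which effect dominates depends on the magnitudes, which are not given.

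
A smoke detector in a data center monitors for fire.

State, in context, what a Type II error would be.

With the conventional null hypothesis that there is no fire:
A Type II error is failing to reject H₀ when H₀ is false.
Here that means remaining silent when actually there is a fire.

A Type II error would mean concluding that there is no fire (or at least failing to establish that there is a fire) when in fact there is a fire.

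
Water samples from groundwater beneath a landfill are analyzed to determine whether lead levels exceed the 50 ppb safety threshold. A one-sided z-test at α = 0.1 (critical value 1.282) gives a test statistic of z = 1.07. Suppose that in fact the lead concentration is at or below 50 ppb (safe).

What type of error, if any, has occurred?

The conventional null hypothesis is that the lead concentration is at or below 50 ppb (safe).
Since z = 1.07 ≤ z* = 1.282, H₀ is not rejected.
H₀ is true (actually the lead concentration is at or below 50 ppb (safe)).
The decision matches the true state — no error.

No error — this is a correct decision.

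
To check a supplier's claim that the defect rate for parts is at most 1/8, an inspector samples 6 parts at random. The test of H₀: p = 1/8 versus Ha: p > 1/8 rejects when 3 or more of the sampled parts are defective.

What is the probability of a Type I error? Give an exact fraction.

3819/131072

α = P(reject H₀ | H₀ true) = P(X ≥ 3 | p = 1/8), X ~ Binomial(6, 1/8).
α = 1 − P(X ≤ 2) = 1 − 127253/131072 = 3819/131072.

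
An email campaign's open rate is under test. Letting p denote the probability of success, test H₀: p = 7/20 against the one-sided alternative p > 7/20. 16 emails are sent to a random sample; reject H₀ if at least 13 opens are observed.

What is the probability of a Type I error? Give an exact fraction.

The Type I error probability is α = P(Y ≥ 13) computed under H₀, where Y ~ Binomial(16, 7/20).
Adding the binomial terms for j = 13 through 16 with p = 7/20 yields 26795915385191141/131072000000000000000.

26795915385191141/131072000000000000000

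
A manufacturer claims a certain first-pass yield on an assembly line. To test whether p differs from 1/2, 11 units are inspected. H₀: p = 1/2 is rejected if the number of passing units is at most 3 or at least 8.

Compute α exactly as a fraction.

29/128

Under H₀, S ~ Binomial(11, 1/2); α is the probability of landing in either tail, P(S ≤ 3) + P(S ≥ 8).
The two tails are symmetric, so α = 2·(1 + 11 + 55 + 165)/2^11 = 464/2048 = 29/128.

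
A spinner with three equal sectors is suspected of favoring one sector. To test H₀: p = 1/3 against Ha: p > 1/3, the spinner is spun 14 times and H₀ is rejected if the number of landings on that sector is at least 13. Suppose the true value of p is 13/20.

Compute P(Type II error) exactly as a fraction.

Under the alternative p = 13/20, S ~ Binomial(14, 13/20); β is the probability the test does not reject, P(S < 13).
Summing C(14,j)·(13/20)^j·(7/20)^{14-j} for j = 0..12 gives 1604780863168259917/1638400000000000000.

1604780863168259917/1638400000000000000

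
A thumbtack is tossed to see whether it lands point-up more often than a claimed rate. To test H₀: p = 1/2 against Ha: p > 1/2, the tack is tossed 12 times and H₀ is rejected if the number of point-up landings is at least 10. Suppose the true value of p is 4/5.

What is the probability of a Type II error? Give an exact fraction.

21565149/48828125

Under the alternative p = 4/5, X ~ Binomial(12, 4/5); β is the probability the test does not reject, P(X < 10).
Summing C(12,j)·(4/5)^j·(1/5)^{12-j} for j = 0..9 gives 21565149/48828125.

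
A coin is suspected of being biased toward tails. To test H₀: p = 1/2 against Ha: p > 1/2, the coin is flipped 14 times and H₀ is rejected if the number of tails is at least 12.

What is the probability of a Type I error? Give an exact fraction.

Under H₀, Y ~ Binomial(14, 1/2), and α = P(Y ≥ 12).
P(Y ≥ 12) = [C(14,12) + C(14,13) + C(14,14)] / 2^14 = (91 + 14 + 1) / 16384 = 106/16384 = 53/8192.

53/8192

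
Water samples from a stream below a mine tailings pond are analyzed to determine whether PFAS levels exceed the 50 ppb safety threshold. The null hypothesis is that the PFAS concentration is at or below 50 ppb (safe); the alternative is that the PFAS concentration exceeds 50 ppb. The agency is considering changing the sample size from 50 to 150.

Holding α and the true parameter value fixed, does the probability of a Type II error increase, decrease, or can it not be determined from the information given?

It decreases.

Increasing n separates the H₀ and Ha sampling distributions, so under Ha fewer outcomes land in the acceptance region.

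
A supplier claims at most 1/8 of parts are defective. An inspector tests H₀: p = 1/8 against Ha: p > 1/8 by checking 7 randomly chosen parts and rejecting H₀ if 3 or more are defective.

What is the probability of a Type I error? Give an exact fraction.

97119/2097152

α = P(reject H₀ | H₀ true) = P(Y ≥ 3 | p = 1/8), Y ~ Binomial(7, 1/8).
α = 1 − P(Y ≤ 2) = 1 − 2000033/2097152 = 97119/2097152.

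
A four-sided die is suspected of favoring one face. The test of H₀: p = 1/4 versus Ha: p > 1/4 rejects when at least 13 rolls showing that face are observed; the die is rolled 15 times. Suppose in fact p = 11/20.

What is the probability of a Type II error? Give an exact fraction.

Under the alternative p = 11/20, S ~ Binomial(15, 11/20); β is the probability the test does not reject, P(S < 13).
Equivalently, β = 1 − P(S ≥ 13) = 32418940857512713659/32768000000000000000.

32418940857512713659/32768000000000000000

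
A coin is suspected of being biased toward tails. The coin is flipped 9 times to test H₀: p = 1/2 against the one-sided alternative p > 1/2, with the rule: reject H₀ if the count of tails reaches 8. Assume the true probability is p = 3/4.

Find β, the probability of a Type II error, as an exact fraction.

A Type II error is failing to reject when Ha holds: with p = 3/4, β = P(K ≤ 7).
Summing C(9,j)·(3/4)^j·(1/4)^{9-j} for j = 0..7 gives 45853/65536.

45853/65536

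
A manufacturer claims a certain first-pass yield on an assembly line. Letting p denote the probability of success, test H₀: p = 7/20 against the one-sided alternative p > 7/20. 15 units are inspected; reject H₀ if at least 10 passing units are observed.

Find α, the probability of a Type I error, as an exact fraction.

α = P(reject H₀ | H₀ true) = P(K ≥ 10 | p = 7/20), with K ~ Binomial(15, 7/20).
Summing C(15,j)(7/20)^j(13/20)^{15−j} for j = 10,…,15 gives 203869009270562307/16384000000000000000.

203869009270562307/16384000000000000000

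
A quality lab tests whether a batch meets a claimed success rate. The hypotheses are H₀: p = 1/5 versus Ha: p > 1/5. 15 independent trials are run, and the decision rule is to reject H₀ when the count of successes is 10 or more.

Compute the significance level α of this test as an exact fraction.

Under H₀, X ~ Binomial(15, 1/5), and α = P(X ≥ 10).
Summing C(15,j)(1/5)^j(4/5)^{15−j} for j = 10,…,15 gives 3455373/30517578125.

3455373/30517578125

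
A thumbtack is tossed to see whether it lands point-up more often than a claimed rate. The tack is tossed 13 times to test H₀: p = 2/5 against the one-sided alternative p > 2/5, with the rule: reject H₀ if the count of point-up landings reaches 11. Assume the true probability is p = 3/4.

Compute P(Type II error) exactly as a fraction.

22394171/33554432

Under the alternative p = 3/4, S ~ Binomial(13, 3/4); β is the probability the test does not reject, P(S < 11).
Adding the binomial probabilities P(S=0)+…+P(S=10) at p = 3/4 gives 22394171/33554432.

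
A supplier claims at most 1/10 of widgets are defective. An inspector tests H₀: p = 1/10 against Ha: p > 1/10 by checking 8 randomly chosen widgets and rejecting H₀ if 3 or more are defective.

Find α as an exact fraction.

3809179/100000000

The significance level is the probability, assuming p = 1/10, of seeing 3 or more defectives in 8 draws.
Via the complement, α = 1 − Σ_{j=0}^{2} C(8,j)(1/10)^j(9/10)^{8-j} = 3809179/100000000.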